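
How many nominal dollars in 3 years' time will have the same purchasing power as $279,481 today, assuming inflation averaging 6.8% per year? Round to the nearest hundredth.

$340,459.96

Cumulative price-level factor: (1+6.8%)^3 = 1.218186432.
The nominal amount required is $279,481 scaled up by that factor.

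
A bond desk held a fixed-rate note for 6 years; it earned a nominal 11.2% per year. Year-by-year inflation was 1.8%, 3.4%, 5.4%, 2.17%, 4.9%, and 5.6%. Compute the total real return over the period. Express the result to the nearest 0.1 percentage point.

50.6%

Cumulative inflation factor: 1.018 × 1.034 × 1.054 × 1.0217 × 1.049 × 1.056 ≈ 1.25566.
Nominal growth factor: 1.89073. Real growth factor = 1.89073 / 1.25566 ≈ 1.50576.
Total real return ≈ 50.5764%.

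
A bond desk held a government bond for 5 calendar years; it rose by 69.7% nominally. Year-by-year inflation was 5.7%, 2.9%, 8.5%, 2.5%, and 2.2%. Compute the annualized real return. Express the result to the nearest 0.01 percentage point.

Cumulative inflation factor: 1.057 × 1.029 × 1.085 × 1.025 × 1.022 ≈ 1.23622.
Nominal growth factor: 1.69700. Real growth factor = 1.69700 / 1.23622 ≈ 1.37274.
Annualized: 1.37274^(1/5) − 1 ≈ 0.06541.

6.54%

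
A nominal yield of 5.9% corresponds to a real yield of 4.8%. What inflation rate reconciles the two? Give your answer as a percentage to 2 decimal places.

From (1+r_nom) = (1+r_real)(1+π), we get 1+π = (1 + 5.9%)/(1 + 4.8%) = 1.059/1.048 ≈ 1.01050.
So π ≈ 1.0496%.

1.05%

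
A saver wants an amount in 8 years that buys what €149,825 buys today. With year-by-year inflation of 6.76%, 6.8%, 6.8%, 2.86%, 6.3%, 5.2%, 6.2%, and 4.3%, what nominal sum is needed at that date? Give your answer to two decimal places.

€232,455.44

Cumulative price-level factor: 1.0676 × 1.068 × 1.068 × 1.0286 × 1.063 × 1.052 × 1.062 × 1.043 ≈ 1.5515130041.
Multiplying €149,825 by the price-level factor gives the future nominal sum.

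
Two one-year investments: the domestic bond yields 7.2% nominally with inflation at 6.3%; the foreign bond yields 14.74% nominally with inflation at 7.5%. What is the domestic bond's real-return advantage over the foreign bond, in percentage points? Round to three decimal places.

The domestic bond real return: 1.072/1.063 − 1 = 0.8467%.
The foreign bond real return: 1.1474/1.075 − 1 = 6.7349%.
Difference: 0.8467 − 6.7349 = -5.8882 pp.

-5.888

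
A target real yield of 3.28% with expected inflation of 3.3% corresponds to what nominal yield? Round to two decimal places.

By the Fisher equation, 1 + r_nom = (1 + 3.28%)(1 + 3.3%) = 1.0328 × 1.033 = 1.0668824.
So r_nom = 6.68824%.

6.69%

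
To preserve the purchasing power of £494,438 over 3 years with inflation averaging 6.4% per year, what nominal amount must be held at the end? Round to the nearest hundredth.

£595,575.36

Cumulative price-level factor: (1+6.4%)^3 = 1.204550144.
Multiplying £494,438 by the price-level factor gives the future nominal sum.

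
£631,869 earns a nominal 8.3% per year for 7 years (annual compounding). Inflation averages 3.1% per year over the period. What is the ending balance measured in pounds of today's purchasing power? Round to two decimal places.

£891,693.47

Nominal value at maturity: £631,869 × (1 + 8.3%)^7 ≈ £1,104,145.34.
Price-level factor over 7 years: (1 + 3.1%)^7 ≈ 1.2382566157.
The maturity value deflated by that factor is the answer in today's purchasing power.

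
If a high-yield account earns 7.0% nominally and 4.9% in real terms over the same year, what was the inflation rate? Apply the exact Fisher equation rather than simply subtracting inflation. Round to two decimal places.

2.00%

From (1+r_nom) = (1+r_real)(1+π), we get 1+π = (1 + 7.0%)/(1 + 4.9%) = 1.070/1.049 ≈ 1.02002.
So π ≈ 2.0019%.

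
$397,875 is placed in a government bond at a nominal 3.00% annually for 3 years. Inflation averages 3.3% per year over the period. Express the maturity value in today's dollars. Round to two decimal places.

Nominal value at maturity: $397,875 × (1 + 3.00%)^3 ≈ $434,768.76.
Price-level factor over 3 years: (1 + 3.3%)^3 = 1.102302937.
The maturity value deflated by that factor is the answer in today's purchasing power.

$394,418.58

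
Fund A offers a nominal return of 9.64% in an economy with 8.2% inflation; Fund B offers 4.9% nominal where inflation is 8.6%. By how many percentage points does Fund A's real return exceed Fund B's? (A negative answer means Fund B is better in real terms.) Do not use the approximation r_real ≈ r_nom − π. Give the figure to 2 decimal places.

4.74

Fund A real return: 1.0964/1.082 − 1 = 1.331%.
Fund B real return: 1.049/1.086 − 1 = -3.407%.
Difference: 1.331 − (-3.407) = 4.738 pp.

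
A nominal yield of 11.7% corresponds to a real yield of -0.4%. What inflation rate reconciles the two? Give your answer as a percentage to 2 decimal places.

12.15%

From (1+r_nom) = (1+r_real)(1+π), we get 1+π = (1 + 11.7%)/(1 − 0.4%) = 1.117/0.996 ≈ 1.12149.
So π ≈ 12.1486%.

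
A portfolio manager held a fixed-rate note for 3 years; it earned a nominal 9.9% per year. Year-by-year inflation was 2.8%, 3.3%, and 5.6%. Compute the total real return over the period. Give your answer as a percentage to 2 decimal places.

Cumulative inflation factor: 1.028 × 1.033 × 1.056 ≈ 1.12139.
Nominal growth factor: 1.32737. Real growth factor = 1.32737 / 1.12139 ≈ 1.18368.
Total real return ≈ 18.3684%.

18.37%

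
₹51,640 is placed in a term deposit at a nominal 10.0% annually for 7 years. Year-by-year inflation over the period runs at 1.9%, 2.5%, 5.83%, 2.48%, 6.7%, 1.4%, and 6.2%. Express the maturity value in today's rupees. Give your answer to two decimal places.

Nominal value at maturity: ₹51,640 × (1 + 10.0%)^7 ≈ ₹100,631.75.
Price-level factor over 7 years: 1.019 × 1.025 × 1.0583 × 1.0248 × 1.067 × 1.014 × 1.062 ≈ 1.3015859544.
Dividing the nominal maturity value by the price-level factor gives the value in today's money.

₹77,314.72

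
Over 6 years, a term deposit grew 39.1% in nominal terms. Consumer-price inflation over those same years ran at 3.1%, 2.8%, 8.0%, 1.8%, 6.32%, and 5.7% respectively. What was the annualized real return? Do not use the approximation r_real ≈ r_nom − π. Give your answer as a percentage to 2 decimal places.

1.01%

Cumulative inflation factor: 1.031 × 1.028 × 1.080 × 1.018 × 1.0632 × 1.057 ≈ 1.30952.
Nominal growth factor: 1.39100. Real growth factor = 1.39100 / 1.30952 ≈ 1.06222.
Annualized: 1.06222^(1/6) − 1 ≈ 0.01011.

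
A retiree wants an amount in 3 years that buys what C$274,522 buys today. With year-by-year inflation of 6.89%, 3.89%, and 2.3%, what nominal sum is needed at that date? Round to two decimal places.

C$311,862.83

Cumulative price-level factor: 1.0689 × 1.0389 × 1.023 ≈ 1.1360212548.
Multiplying C$274,522 by the price-level factor gives the future nominal sum.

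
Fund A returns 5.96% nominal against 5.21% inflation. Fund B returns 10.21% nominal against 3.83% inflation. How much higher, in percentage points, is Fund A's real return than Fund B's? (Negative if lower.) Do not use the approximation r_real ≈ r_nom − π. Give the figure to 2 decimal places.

-5.43

Fund A real return: 1.0596/1.0521 − 1 = 0.713%.
Fund B real return: 1.1021/1.0383 − 1 = 6.145%.
Difference: 0.713 − 6.145 = -5.432 pp.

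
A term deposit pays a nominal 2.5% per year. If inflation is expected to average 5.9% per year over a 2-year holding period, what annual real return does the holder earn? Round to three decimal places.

-3.211%

With constant rates the annual real return is the same each year: (1+2.5%)/(1+5.9%) − 1 = -0.03211.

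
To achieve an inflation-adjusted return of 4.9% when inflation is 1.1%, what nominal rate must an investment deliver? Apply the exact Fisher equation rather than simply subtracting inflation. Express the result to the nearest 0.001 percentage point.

6.054%

By the Fisher equation, 1 + r_nom = (1 + 4.9%)(1 + 1.1%) = 1.049 × 1.011 = 1.060539.
So r_nom = 6.0539%.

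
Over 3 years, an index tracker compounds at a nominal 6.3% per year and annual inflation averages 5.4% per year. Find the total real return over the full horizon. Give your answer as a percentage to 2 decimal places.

The annual real rate is (1+6.3%)/(1+5.4%) − 1 = 0.8539%.
Compounded over 3 years: (1 + 0.008539)^3 − 1 ≈ 0.02584.

2.58%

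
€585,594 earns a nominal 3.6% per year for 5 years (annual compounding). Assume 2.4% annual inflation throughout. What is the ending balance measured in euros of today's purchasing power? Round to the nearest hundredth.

€620,719.82

Nominal value at maturity: €585,594 × (1 + 3.6%)^5 ≈ €698,868.39.
Price-level factor over 5 years: (1 + 2.4%)^5 ≈ 1.1258999068.
Dividing the nominal maturity value by the price-level factor gives the value in today's money.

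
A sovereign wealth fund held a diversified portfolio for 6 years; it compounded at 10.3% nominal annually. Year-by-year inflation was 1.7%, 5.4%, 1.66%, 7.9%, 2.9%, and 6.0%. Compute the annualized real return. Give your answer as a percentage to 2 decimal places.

Cumulative inflation factor: 1.017 × 1.054 × 1.0166 × 1.079 × 1.029 × 1.060 ≈ 1.28249.
Nominal growth factor: 1.80075. Real growth factor = 1.80075 / 1.28249 ≈ 1.40410.
Annualized: 1.40410^(1/6) − 1 ≈ 0.05820.

5.82%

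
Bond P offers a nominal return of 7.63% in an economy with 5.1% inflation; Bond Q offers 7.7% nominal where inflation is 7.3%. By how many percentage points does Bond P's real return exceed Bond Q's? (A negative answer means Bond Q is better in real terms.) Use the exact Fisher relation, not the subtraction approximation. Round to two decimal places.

Bond P real return: 1.0763/1.051 − 1 = 2.407%.
Bond Q real return: 1.077/1.073 − 1 = 0.373%.
Difference: 2.407 − 0.373 = 2.034 pp.

2.03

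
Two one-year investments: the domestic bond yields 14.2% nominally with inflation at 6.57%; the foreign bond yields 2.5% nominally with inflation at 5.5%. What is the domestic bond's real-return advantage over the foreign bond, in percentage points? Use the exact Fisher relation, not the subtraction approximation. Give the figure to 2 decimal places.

The domestic bond real return: 1.142/1.0657 − 1 = 7.160%.
The foreign bond real return: 1.025/1.055 − 1 = -2.844%.
Difference: 7.160 − (-2.844) = 10.004 pp.

10.00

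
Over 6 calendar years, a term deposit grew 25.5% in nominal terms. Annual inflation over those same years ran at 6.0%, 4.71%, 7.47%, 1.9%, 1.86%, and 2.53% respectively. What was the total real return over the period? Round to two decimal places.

-1.14%

Cumulative inflation factor: 1.060 × 1.0471 × 1.0747 × 1.019 × 1.0186 × 1.0253 ≈ 1.26943.
Nominal growth factor: 1.25500. Real growth factor = 1.25500 / 1.26943 ≈ 0.98863.
Total real return ≈ -1.1370%.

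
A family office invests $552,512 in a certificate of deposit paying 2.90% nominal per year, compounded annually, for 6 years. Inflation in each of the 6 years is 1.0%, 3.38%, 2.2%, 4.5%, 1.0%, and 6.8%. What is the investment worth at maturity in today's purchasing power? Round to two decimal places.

$545,275.83

Nominal value at maturity: $552,512 × (1 + 2.90%)^6 ≈ $655,894.46.
Price-level factor over 6 years: 1.010 × 1.0338 × 1.022 × 1.045 × 1.010 × 1.068 ≈ 1.2028672878.
The maturity value deflated by that factor is the answer in today's purchasing power.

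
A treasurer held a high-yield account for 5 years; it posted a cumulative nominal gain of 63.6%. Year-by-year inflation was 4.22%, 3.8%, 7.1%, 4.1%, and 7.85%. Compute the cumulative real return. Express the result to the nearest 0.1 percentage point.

Cumulative inflation factor: 1.0422 × 1.038 × 1.071 × 1.041 × 1.0785 ≈ 1.30079.
Nominal growth factor: 1.63600. Real growth factor = 1.63600 / 1.30079 ≈ 1.25769.
Total real return ≈ 25.7693%.

25.8%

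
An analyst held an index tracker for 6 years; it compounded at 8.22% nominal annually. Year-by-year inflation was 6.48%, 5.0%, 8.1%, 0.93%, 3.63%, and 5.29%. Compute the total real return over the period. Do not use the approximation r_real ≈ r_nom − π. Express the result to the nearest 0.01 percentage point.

Cumulative inflation factor: 1.0648 × 1.050 × 1.081 × 1.0093 × 1.0363 × 1.0529 ≈ 1.33099.
Nominal growth factor: 1.60637. Real growth factor = 1.60637 / 1.33099 ≈ 1.20689.
Total real return ≈ 20.6894%.

20.69%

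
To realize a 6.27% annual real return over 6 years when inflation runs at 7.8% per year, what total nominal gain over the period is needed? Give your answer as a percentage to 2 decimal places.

126.04%

Required annual nominal rate: (1+6.27%)(1+7.8%) − 1 = 14.55906%.
Cumulative over 6 years: (1 + 0.1455906)^6 − 1 ≈ 1.26035.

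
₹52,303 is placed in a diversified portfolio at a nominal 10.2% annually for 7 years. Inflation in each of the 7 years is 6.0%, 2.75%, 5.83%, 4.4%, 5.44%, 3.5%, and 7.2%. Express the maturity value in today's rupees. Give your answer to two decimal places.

Nominal value at maturity: ₹52,303 × (1 + 10.2%)^7 ≈ ₹103,228.06.
Price-level factor over 7 years: 1.060 × 1.0275 × 1.0583 × 1.044 × 1.0544 × 1.035 × 1.072 ≈ 1.4077888559.
Dividing the nominal maturity value by the price-level factor gives the value in today's money.

₹73,326.38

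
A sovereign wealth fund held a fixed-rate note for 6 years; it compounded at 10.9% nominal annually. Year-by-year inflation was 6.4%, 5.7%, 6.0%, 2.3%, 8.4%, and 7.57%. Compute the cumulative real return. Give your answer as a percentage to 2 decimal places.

30.82%

Cumulative inflation factor: 1.064 × 1.057 × 1.060 × 1.023 × 1.084 × 1.0757 ≈ 1.42206.
Nominal growth factor: 1.86033. Real growth factor = 1.86033 / 1.42206 ≈ 1.30819.
Total real return ≈ 30.8190%.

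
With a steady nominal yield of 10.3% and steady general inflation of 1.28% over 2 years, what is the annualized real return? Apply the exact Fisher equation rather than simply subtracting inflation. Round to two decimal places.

8.91%

With constant rates the annual real return is the same each year: (1+10.3%)/(1+1.28%) − 1 = 0.08906.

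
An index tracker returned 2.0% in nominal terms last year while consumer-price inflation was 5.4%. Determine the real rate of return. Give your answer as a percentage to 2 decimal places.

Real return via the Fisher equation: (1 + 2.0%)/(1 + 5.4%) − 1 = 1.020/1.054 − 1 ≈ -0.03226.

-3.23%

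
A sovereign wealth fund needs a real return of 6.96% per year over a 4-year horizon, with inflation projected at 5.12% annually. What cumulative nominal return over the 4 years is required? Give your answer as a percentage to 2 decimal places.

Required annual nominal rate: (1+6.96%)(1+5.12%) − 1 = 12.436352%.
Cumulative over 4 years: (1 + 0.12436352)^4 − 1 ≈ 0.59818.

59.82%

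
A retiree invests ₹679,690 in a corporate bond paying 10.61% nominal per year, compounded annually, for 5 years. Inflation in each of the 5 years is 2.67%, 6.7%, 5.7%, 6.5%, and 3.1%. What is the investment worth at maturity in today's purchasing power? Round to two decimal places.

₹885,098.49

Nominal value at maturity: ₹679,690 × (1 + 10.61%)^5 ≈ ₹1,125,337.63.
Price-level factor over 5 years: 1.0267 × 1.067 × 1.057 × 1.065 × 1.031 ≈ 1.2714264495.
The maturity value deflated by that factor is the answer in today's purchasing power.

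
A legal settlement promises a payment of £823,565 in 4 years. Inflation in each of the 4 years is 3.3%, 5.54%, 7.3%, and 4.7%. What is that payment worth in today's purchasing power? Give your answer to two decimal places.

£672,409.85

Price-level factor over 4 years: 1.033 × 1.0554 × 1.073 × 1.047 ≈ 1.2247961570.
Purchasing power today: £823,565 divided by that factor.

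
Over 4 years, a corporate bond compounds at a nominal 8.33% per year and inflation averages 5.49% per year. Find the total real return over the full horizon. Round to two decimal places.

11.21%

The annual real rate is (1+8.33%)/(1+5.49%) − 1 = 2.6922%.
Compounded over 4 years: (1 + 0.026922)^4 − 1 ≈ 0.11212.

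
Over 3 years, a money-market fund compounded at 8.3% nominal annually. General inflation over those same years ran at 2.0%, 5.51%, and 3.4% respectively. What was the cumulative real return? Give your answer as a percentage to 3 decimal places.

Cumulative inflation factor: 1.020 × 1.0551 × 1.034 ≈ 1.11279.
Nominal growth factor: 1.27024. Real growth factor = 1.27024 / 1.11279 ≈ 1.14149.
Total real return ≈ 14.1487%.

14.149%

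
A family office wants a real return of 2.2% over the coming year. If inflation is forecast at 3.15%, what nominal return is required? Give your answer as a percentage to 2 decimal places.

By the Fisher equation, 1 + r_nom = (1 + 2.2%)(1 + 3.15%) = 1.022 × 1.0315 = 1.054193.
So r_nom = 5.4193%.

5.42%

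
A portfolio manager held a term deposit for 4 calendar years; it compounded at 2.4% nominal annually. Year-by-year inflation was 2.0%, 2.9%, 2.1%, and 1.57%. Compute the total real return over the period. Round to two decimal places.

Cumulative inflation factor: 1.020 × 1.029 × 1.021 × 1.0157 ≈ 1.08845.
Nominal growth factor: 1.09951. Real growth factor = 1.09951 / 1.08845 ≈ 1.01017.
Total real return ≈ 1.0167%.

1.02%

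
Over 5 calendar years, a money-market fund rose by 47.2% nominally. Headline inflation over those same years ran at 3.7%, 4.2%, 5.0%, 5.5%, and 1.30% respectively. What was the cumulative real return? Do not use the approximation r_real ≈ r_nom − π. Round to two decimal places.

Cumulative inflation factor: 1.037 × 1.042 × 1.050 × 1.055 × 1.0130 ≈ 1.21254.
Nominal growth factor: 1.47200. Real growth factor = 1.47200 / 1.21254 ≈ 1.21398.
Total real return ≈ 21.3976%.

21.40%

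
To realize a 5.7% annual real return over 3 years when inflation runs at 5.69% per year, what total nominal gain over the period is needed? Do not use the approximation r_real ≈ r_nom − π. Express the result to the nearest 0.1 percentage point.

39.4%

Required annual nominal rate: (1+5.7%)(1+5.69%) − 1 = 11.71433%.
Cumulative over 3 years: (1 + 0.1171433)^3 − 1 ≈ 0.39421.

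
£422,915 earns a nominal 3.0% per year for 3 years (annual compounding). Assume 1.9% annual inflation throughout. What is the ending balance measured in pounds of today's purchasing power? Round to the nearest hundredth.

Nominal value at maturity: £422,915 × (1 + 3.0%)^3 ≈ £462,130.64.
Price-level factor over 3 years: (1 + 1.9%)^3 = 1.058089859.
The maturity value deflated by that factor is the answer in today's purchasing power.

£436,759.35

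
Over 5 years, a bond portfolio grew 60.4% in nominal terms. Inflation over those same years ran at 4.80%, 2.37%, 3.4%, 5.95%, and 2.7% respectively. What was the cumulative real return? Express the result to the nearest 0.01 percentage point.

Cumulative inflation factor: 1.0480 × 1.0237 × 1.034 × 1.0595 × 1.027 ≈ 1.20705.
Nominal growth factor: 1.60400. Real growth factor = 1.60400 / 1.20705 ≈ 1.32886.
Total real return ≈ 32.8858%.

32.89%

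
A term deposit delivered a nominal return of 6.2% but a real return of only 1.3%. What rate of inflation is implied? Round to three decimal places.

From (1+r_nom) = (1+r_real)(1+π), we get 1+π = (1 + 6.2%)/(1 + 1.3%) = 1.062/1.013 ≈ 1.04837.
So π ≈ 4.8371%.

4.837%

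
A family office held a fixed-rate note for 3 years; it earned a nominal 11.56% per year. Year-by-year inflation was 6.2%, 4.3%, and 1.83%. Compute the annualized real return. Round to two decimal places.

7.17%

Cumulative inflation factor: 1.062 × 1.043 × 1.0183 ≈ 1.12794.
Nominal growth factor: 1.38843. Real growth factor = 1.38843 / 1.12794 ≈ 1.23095.
Annualized: 1.23095^(1/3) − 1 ≈ 0.07172.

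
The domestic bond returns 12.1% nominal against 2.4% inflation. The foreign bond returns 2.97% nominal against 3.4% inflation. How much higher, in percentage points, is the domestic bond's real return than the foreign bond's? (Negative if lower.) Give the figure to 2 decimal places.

9.89

The domestic bond real return: 1.121/1.024 − 1 = 9.473%.
The foreign bond real return: 1.0297/1.034 − 1 = -0.416%.
Difference: 9.473 − (-0.416) = 9.889 pp.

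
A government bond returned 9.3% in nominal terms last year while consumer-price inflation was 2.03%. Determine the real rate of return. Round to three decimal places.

7.125%

Real return via the Fisher equation: (1 + 9.3%)/(1 + 2.03%) − 1 = 1.093/1.0203 − 1 ≈ 0.07125.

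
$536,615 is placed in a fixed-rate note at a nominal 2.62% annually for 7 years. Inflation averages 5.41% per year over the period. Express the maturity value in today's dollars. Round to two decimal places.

Nominal value at maturity: $536,615 × (1 + 2.62%)^7 ≈ $643,112.40.
Price-level factor over 7 years: (1 + 5.41%)^7 ≈ 1.4460146513.
Dividing the nominal maturity value by the price-level factor gives the value in today's money.

$444,748.19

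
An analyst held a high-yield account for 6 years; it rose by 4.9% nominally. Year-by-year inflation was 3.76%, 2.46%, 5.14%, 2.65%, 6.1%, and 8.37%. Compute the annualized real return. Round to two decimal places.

-3.75%

Cumulative inflation factor: 1.0376 × 1.0246 × 1.0514 × 1.0265 × 1.061 × 1.0837 ≈ 1.31928.
Nominal growth factor: 1.04900. Real growth factor = 1.04900 / 1.31928 ≈ 0.79513.
Annualized: 0.79513^(1/6) − 1 ≈ -0.03749.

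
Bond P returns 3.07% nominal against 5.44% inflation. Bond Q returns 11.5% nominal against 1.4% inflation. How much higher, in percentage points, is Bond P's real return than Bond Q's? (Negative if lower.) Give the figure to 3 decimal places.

Bond P real return: 1.0307/1.0544 − 1 = -2.2477%.
Bond Q real return: 1.115/1.014 − 1 = 9.9606%.
Difference: -2.2477 − 9.9606 = -12.2083 pp.

-12.208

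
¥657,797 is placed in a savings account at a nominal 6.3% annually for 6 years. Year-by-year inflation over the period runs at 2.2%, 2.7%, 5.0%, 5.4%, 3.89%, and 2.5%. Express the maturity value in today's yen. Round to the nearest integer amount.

¥767,260

Nominal value at maturity: ¥657,797 × (1 + 6.3%)^6 ≈ ¥949,055.
Price-level factor over 6 years: 1.022 × 1.027 × 1.050 × 1.054 × 1.0389 × 1.025 ≈ 1.2369406468.
The maturity value deflated by that factor is the answer in today's purchasing power.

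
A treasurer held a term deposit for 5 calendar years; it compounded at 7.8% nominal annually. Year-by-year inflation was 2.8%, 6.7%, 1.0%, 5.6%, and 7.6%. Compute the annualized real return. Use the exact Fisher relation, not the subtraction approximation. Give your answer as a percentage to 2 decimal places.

2.95%

Cumulative inflation factor: 1.028 × 1.067 × 1.010 × 1.056 × 1.076 ≈ 1.25880.
Nominal growth factor: 1.45577. Real growth factor = 1.45577 / 1.25880 ≈ 1.15648.
Annualized: 1.15648^(1/5) − 1 ≈ 0.02950.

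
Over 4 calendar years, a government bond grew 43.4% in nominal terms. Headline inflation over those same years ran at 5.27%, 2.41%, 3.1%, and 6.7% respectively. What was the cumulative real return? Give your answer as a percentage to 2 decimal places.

20.91%

Cumulative inflation factor: 1.0527 × 1.0241 × 1.031 × 1.067 ≈ 1.18596.
Nominal growth factor: 1.43400. Real growth factor = 1.43400 / 1.18596 ≈ 1.20915.
Total real return ≈ 20.9147%.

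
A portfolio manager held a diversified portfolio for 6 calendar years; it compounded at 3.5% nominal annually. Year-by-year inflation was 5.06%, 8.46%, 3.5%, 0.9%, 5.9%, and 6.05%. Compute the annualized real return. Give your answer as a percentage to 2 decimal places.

-1.38%

Cumulative inflation factor: 1.0506 × 1.0846 × 1.035 × 1.009 × 1.059 × 1.0605 ≈ 1.33643.
Nominal growth factor: 1.22926. Real growth factor = 1.22926 / 1.33643 ≈ 0.91981.
Annualized: 0.91981^(1/6) − 1 ≈ -0.01384.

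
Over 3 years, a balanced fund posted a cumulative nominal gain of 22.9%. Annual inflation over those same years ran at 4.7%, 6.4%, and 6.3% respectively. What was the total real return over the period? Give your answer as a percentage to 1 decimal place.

Cumulative inflation factor: 1.047 × 1.064 × 1.063 ≈ 1.18419.
Nominal growth factor: 1.22900. Real growth factor = 1.22900 / 1.18419 ≈ 1.03784.
Total real return ≈ 3.7840%.

3.8%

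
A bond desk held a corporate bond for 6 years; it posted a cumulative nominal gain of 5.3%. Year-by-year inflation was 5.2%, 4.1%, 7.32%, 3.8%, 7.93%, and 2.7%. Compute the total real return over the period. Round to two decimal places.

-22.13%

Cumulative inflation factor: 1.052 × 1.041 × 1.0732 × 1.038 × 1.0793 × 1.027 ≈ 1.35225.
Nominal growth factor: 1.05300. Real growth factor = 1.05300 / 1.35225 ≈ 0.77870.
Total real return ≈ -22.1298%.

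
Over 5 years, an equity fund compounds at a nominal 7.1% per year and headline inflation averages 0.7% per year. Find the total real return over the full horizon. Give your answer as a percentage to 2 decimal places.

36.08%

The annual real rate is (1+7.1%)/(1+0.7%) − 1 = 6.3555%.
Compounded over 5 years: (1 + 0.063555)^5 − 1 ≈ 0.36082.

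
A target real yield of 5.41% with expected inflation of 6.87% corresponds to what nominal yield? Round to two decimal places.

By the Fisher equation, 1 + r_nom = (1 + 5.41%)(1 + 6.87%) = 1.0541 × 1.0687 = 1.12651667.
So r_nom = 12.651667%.

12.65%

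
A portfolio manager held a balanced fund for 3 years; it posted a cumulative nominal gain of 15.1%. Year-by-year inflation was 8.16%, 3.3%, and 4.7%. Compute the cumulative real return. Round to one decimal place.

-1.6%

Cumulative inflation factor: 1.0816 × 1.033 × 1.047 ≈ 1.16981.
Nominal growth factor: 1.15100. Real growth factor = 1.15100 / 1.16981 ≈ 0.98392.
Total real return ≈ -1.6076%.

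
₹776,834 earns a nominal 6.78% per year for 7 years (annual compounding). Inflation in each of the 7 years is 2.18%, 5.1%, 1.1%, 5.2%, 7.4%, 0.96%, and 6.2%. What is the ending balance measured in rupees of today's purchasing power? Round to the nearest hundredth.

Nominal value at maturity: ₹776,834 × (1 + 6.78%)^7 ≈ ₹1,229,582.41.
Price-level factor over 7 years: 1.0218 × 1.051 × 1.011 × 1.052 × 1.074 × 1.0096 × 1.062 ≈ 1.3152661701.
Dividing the nominal maturity value by the price-level factor gives the value in today's money.

₹934,854.43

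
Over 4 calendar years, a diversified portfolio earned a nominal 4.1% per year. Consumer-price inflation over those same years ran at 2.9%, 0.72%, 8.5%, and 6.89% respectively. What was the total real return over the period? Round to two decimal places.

Cumulative inflation factor: 1.029 × 1.0072 × 1.085 × 1.0689 ≈ 1.20198.
Nominal growth factor: 1.17436. Real growth factor = 1.17436 / 1.20198 ≈ 0.97702.
Total real return ≈ -2.2976%.

-2.30%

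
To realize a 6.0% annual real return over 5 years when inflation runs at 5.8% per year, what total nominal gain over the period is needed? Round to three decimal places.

77.402%

Required annual nominal rate: (1+6.0%)(1+5.8%) − 1 = 12.148%.
Cumulative over 5 years: (1 + 0.12148)^5 − 1 ≈ 0.77402.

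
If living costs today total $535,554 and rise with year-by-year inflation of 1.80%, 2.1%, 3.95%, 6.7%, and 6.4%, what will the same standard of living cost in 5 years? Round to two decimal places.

Cumulative price-level factor: 1.0180 × 1.021 × 1.0395 × 1.067 × 1.064 ≈ 1.2266031090.
The nominal amount required is $535,554 scaled up by that factor.

$656,912.20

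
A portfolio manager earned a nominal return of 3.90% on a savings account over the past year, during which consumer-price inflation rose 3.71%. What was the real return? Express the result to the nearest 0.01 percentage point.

Real return via the Fisher equation: (1 + 3.90%)/(1 + 3.71%) − 1 = 1.0390/1.0371 − 1 ≈ 0.00183.

0.18%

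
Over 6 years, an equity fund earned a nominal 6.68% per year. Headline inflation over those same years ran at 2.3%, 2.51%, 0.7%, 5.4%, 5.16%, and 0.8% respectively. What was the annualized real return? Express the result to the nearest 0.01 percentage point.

3.78%

Cumulative inflation factor: 1.023 × 1.0251 × 1.007 × 1.054 × 1.0516 × 1.008 ≈ 1.17984.
Nominal growth factor: 1.47400. Real growth factor = 1.47400 / 1.17984 ≈ 1.24932.
Annualized: 1.24932^(1/6) − 1 ≈ 0.03780.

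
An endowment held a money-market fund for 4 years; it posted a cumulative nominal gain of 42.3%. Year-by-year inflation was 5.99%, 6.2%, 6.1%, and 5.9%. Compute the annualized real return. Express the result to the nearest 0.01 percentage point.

Cumulative inflation factor: 1.0599 × 1.062 × 1.061 × 1.059 ≈ 1.26474.
Nominal growth factor: 1.42300. Real growth factor = 1.42300 / 1.26474 ≈ 1.12513.
Annualized: 1.12513^(1/4) − 1 ≈ 0.02991.

2.99%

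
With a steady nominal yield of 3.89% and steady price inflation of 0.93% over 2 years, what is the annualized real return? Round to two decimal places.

With constant rates the annual real return is the same each year: (1+3.89%)/(1+0.93%) − 1 = 0.02933.

2.93%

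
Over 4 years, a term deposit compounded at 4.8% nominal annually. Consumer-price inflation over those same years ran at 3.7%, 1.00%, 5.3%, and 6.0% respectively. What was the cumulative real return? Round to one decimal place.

Cumulative inflation factor: 1.037 × 1.0100 × 1.053 × 1.060 ≈ 1.16905.
Nominal growth factor: 1.20627. Real growth factor = 1.20627 / 1.16905 ≈ 1.03184.
Total real return ≈ 3.1836%.

3.2%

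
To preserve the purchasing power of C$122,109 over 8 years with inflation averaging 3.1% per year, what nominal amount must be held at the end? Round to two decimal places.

C$155,889.55

Cumulative price-level factor: (1+3.1%)^8 ≈ 1.2766425708.
The nominal amount required is C$122,109 scaled up by that factor.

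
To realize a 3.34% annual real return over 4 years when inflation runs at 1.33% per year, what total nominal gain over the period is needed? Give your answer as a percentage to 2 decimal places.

Required annual nominal rate: (1+3.34%)(1+1.33%) − 1 = 4.714422%.
Cumulative over 4 years: (1 + 0.04714422)^4 − 1 ≈ 0.20234.

20.23%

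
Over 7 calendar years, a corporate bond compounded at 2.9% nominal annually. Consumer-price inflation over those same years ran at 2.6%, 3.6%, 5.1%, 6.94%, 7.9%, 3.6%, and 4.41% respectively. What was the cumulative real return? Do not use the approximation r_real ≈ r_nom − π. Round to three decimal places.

Cumulative inflation factor: 1.026 × 1.036 × 1.051 × 1.0694 × 1.079 × 1.036 × 1.0441 ≈ 1.39435.
Nominal growth factor: 1.22154. Real growth factor = 1.22154 / 1.39435 ≈ 0.87606.
Total real return ≈ -12.3939%.

-12.394%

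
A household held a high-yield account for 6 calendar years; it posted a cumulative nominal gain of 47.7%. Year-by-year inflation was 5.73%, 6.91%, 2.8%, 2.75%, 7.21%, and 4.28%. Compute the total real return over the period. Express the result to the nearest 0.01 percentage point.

Cumulative inflation factor: 1.0573 × 1.0691 × 1.028 × 1.0275 × 1.0721 × 1.0428 ≈ 1.33484.
Nominal growth factor: 1.47700. Real growth factor = 1.47700 / 1.33484 ≈ 1.10650.
Total real return ≈ 10.6503%.

10.65%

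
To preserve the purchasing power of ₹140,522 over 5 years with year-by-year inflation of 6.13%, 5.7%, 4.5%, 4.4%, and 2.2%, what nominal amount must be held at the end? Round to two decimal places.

Cumulative price-level factor: 1.0613 × 1.057 × 1.045 × 1.044 × 1.022 ≈ 1.2507797356.
Multiplying ₹140,522 by the price-level factor gives the future nominal sum.

₹175,762.07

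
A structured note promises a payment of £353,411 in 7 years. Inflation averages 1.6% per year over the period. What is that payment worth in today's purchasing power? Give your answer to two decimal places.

Price-level factor over 7 years: (1 + 1.6%)^7 ≈ 1.1175216759.
Purchasing power today: £353,411 divided by that factor.

£316,245.32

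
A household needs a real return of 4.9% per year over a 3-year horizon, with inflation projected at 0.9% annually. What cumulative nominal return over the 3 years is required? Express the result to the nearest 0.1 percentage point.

18.6%

Required annual nominal rate: (1+4.9%)(1+0.9%) − 1 = 5.8441%.
Cumulative over 3 years: (1 + 0.058441)^3 − 1 ≈ 0.18577.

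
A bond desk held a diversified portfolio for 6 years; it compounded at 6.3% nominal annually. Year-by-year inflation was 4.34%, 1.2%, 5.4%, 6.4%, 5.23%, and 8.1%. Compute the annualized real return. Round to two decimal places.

1.15%

Cumulative inflation factor: 1.0434 × 1.012 × 1.054 × 1.064 × 1.0523 × 1.081 ≈ 1.34703.
Nominal growth factor: 1.44278. Real growth factor = 1.44278 / 1.34703 ≈ 1.07108.
Annualized: 1.07108^(1/6) − 1 ≈ 0.01151.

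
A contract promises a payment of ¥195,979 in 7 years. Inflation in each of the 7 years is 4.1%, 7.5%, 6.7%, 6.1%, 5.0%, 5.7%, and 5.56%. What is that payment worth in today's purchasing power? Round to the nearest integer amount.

¥132,040

Price-level factor over 7 years: 1.041 × 1.075 × 1.067 × 1.061 × 1.050 × 1.057 × 1.0556 ≈ 1.4842349879.
Purchasing power today: ¥195,979 divided by that factor.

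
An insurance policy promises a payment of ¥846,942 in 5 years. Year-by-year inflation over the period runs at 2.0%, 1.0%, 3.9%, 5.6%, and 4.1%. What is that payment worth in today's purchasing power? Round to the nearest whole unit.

Price-level factor over 5 years: 1.020 × 1.010 × 1.039 × 1.056 × 1.041 ≈ 1.1766620340.
Purchasing power today: ¥846,942 divided by that factor.

¥719,784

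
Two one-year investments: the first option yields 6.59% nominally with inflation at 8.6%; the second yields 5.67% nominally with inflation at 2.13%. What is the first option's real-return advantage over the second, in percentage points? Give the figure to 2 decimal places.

-5.32

The first option real return: 1.0659/1.086 − 1 = -1.851%.
The second real return: 1.0567/1.0213 − 1 = 3.466%.
Difference: -1.851 − 3.466 = -5.317 pp.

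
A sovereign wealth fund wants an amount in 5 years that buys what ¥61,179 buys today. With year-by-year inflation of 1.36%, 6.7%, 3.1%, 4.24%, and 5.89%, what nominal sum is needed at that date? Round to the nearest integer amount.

Cumulative price-level factor: 1.0136 × 1.067 × 1.031 × 1.0424 × 1.0589 ≈ 1.2307760528.
The nominal amount required is ¥61,179 scaled up by that factor.

¥75,298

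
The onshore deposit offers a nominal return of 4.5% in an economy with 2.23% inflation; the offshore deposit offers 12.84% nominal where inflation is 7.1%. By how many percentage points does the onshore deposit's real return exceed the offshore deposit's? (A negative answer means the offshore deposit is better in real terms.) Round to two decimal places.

The onshore deposit real return: 1.045/1.0223 − 1 = 2.220%.
The offshore deposit real return: 1.1284/1.071 − 1 = 5.359%.
Difference: 2.220 − 5.359 = -3.139 pp.

-3.14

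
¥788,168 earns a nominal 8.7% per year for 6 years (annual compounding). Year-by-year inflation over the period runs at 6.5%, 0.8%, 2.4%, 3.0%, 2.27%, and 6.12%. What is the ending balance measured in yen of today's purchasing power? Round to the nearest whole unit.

¥1,058,043

Nominal value at maturity: ¥788,168 × (1 + 8.7%)^6 ≈ ¥1,300,158.
Price-level factor over 6 years: 1.065 × 1.008 × 1.024 × 1.030 × 1.0227 × 1.0612 ≈ 1.2288328664.
The maturity value deflated by that factor is the answer in today's purchasing power.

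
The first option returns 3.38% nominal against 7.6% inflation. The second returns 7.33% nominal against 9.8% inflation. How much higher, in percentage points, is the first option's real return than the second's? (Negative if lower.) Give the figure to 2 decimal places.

The first option real return: 1.0338/1.076 − 1 = -3.922%.
The second real return: 1.0733/1.098 − 1 = -2.250%.
Difference: -3.922 − (-2.250) = -1.672 pp.

-1.67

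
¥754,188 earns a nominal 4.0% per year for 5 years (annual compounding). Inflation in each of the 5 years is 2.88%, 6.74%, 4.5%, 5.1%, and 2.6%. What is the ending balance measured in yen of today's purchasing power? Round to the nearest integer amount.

¥741,518

Nominal value at maturity: ¥754,188 × (1 + 4.0%)^5 ≈ ¥917,585.
Price-level factor over 5 years: 1.0288 × 1.0674 × 1.045 × 1.051 × 1.026 ≈ 1.2374410568.
The maturity value deflated by that factor is the answer in today's purchasing power.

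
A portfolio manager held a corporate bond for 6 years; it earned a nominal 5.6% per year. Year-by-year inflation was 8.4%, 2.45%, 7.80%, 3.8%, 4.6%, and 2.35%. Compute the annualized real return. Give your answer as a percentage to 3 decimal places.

0.693%

Cumulative inflation factor: 1.084 × 1.0245 × 1.0780 × 1.038 × 1.046 × 1.0235 ≈ 1.33038.
Nominal growth factor: 1.38670. Real growth factor = 1.38670 / 1.33038 ≈ 1.04233.
Annualized: 1.04233^(1/6) − 1 ≈ 0.00693.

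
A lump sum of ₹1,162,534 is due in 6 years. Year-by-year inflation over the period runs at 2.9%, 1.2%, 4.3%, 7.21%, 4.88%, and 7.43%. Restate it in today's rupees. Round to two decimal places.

Price-level factor over 6 years: 1.029 × 1.012 × 1.043 × 1.0721 × 1.0488 × 1.0743 ≈ 1.3119997314.
Purchasing power today: ₹1,162,534 divided by that factor.

₹886,077.93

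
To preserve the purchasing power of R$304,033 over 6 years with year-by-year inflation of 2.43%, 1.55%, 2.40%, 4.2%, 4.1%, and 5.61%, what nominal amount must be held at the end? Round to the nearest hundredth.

Cumulative price-level factor: 1.0243 × 1.0155 × 1.0240 × 1.042 × 1.041 × 1.0561 ≈ 1.2201986726.
The nominal amount required is R$304,033 scaled up by that factor.

R$370,980.66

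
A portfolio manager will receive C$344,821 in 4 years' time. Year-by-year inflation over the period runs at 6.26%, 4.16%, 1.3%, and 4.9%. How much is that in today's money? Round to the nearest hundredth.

C$293,182.46

Price-level factor over 4 years: 1.0626 × 1.0416 × 1.013 × 1.049 ≈ 1.1761310522.
Purchasing power today: C$344,821 divided by that factor.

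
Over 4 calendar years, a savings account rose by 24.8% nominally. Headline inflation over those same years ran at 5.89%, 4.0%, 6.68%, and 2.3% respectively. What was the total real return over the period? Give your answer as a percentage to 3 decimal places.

Cumulative inflation factor: 1.0589 × 1.040 × 1.0668 × 1.023 ≈ 1.20184.
Nominal growth factor: 1.24800. Real growth factor = 1.24800 / 1.20184 ≈ 1.03841.
Total real return ≈ 3.8407%.

3.841%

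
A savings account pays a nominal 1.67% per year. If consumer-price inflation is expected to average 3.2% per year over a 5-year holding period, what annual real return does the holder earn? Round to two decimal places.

With constant rates the annual real return is the same each year: (1+1.67%)/(1+3.2%) − 1 = -0.01483.

-1.48%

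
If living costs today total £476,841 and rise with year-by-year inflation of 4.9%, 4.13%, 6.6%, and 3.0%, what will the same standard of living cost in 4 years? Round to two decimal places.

£571,899.05

Cumulative price-level factor: 1.049 × 1.0413 × 1.066 × 1.030 ≈ 1.1993495761.
Multiplying £476,841 by the price-level factor gives the future nominal sum.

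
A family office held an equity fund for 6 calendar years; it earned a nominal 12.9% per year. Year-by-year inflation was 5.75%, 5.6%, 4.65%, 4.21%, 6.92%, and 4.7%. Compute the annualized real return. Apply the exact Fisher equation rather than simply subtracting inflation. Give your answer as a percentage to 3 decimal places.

Cumulative inflation factor: 1.0575 × 1.056 × 1.0465 × 1.0421 × 1.0692 × 1.047 ≈ 1.36332.
Nominal growth factor: 2.07092. Real growth factor = 2.07092 / 1.36332 ≈ 1.51903.
Annualized: 1.51903^(1/6) − 1 ≈ 0.07216.

7.216%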